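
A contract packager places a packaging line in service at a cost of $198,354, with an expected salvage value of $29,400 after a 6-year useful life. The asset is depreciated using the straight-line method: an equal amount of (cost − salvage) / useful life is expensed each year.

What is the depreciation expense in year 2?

Depreciable base = $198,354 − $29,400 = $168,954.
Annual expense = $168,954 / 6 = $28,159.

$28,159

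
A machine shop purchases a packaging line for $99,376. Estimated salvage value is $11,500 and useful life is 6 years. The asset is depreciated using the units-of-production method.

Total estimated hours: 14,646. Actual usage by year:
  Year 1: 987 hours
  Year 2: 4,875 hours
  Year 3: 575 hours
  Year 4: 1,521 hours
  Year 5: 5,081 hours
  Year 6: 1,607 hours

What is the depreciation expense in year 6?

Depreciable base = $99,376 − $11,500 = $87,876.
Rate = $87,876 / 14,646 hours = $6 per hour.
Year 1: 987 × $6 = $5,922. Book value $93,454.
Year 2: 4,875 × $6 = $29,250. Book value $64,204.
Year 3: 575 × $6 = $3,450. Book value $60,754.
Year 4: 1,521 × $6 = $9,126. Book value $51,628.
Year 5: 5,081 × $6 = $30,486. Book value $21,142.
Year 6: 1,607 × $6 = $9,642. Book value $11,500.

$9,642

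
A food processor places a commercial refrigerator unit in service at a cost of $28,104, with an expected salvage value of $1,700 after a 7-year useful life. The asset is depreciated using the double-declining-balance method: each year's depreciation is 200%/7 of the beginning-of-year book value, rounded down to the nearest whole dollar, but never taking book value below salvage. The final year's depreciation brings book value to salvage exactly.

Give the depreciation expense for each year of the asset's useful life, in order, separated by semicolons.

$8,029; $5,735; $4,097; $2,926; $2,090; $1,493; $2,034

Depreciable base = $28,104 − $1,700 = $26,404.
Year 1: ⌊$28,104 × 200%/7⌋ = $8,029. Book value $20,075.
Year 2: ⌊$20,075 × 200%/7⌋ = $5,735. Book value $14,340.
Year 3: ⌊$14,340 × 200%/7⌋ = $4,097. Book value $10,243.
Year 4: ⌊$10,243 × 200%/7⌋ = $2,926. Book value $7,317.
Year 5: ⌊$7,317 × 200%/7⌋ = $2,090. Book value $5,227.
Year 6: ⌊$5,227 × 200%/7⌋ = $1,493. Book value $3,734.
Year 7 (final): $3,734 − $1,700 = $2,034. Book value $1,700.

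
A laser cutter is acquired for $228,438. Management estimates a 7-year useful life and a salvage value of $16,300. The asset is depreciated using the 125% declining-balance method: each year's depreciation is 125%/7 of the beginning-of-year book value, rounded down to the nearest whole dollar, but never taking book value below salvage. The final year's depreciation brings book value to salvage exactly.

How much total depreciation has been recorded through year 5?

$143,005

Depreciable base = $228,438 − $16,300 = $212,138.
Year 1: ⌊$228,438 × 125%/7⌋ = $40,792. Book value $187,646.
Year 2: ⌊$187,646 × 125%/7⌋ = $33,508. Book value $154,138.
Year 3: ⌊$154,138 × 125%/7⌋ = $27,524. Book value $126,614.
Year 4: ⌊$126,614 × 125%/7⌋ = $22,609. Book value $104,005.
Year 5: ⌊$104,005 × 125%/7⌋ = $18,572. Book value $85,433.
Accumulated through year 5 = $228,438 − $85,433 = $143,005.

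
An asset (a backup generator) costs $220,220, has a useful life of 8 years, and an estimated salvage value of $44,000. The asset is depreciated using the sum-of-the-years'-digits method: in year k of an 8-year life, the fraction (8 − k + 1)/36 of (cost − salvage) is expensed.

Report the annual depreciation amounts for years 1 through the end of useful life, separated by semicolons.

$39,160; $34,265; $29,370; $24,475; $19,580; $14,685; $9,790; $4,895

Depreciable base = $220,220 − $44,000 = $176,220.
Sum of the years' digits = 8+7+6+5+4+3+2+1 = 36.
Year 1: $176,220 × 8/36 = $39,160. Book value $181,060.
Year 2: $176,220 × 7/36 = $34,265. Book value $146,795.
Year 3: $176,220 × 6/36 = $29,370. Book value $117,425.
Year 4: $176,220 × 5/36 = $24,475. Book value $92,950.
Year 5: $176,220 × 4/36 = $19,580. Book value $73,370.
Year 6: $176,220 × 3/36 = $14,685. Book value $58,685.
Year 7: $176,220 × 2/36 = $9,790. Book value $48,895.
Year 8: $176,220 × 1/36 = $4,895. Book value $44,000.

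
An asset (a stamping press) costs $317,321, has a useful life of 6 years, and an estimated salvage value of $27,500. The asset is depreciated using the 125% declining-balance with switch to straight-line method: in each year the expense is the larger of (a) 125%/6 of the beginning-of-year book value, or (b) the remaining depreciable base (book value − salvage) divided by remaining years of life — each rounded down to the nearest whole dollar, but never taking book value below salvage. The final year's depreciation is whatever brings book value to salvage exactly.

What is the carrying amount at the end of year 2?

Depreciable base = $317,321 − $27,500 = $289,821.
Year 1: DB = ⌊$317,321 × 125%/6⌋ = $66,108; SL = ⌊$289,821/6⌋ = $48,303 → take DB $66,108. Book value $251,213.
Year 2: DB = ⌊$251,213 × 125%/6⌋ = $52,336; SL = ⌊$223,713/5⌋ = $44,742 → take DB $52,336. Book value $198,877.

$198,877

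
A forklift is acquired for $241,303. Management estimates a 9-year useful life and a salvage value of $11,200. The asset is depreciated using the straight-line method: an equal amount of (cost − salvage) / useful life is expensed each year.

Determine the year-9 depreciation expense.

$25,567

Depreciable base = $241,303 − $11,200 = $230,103.
Annual expense = $230,103 / 9 = $25,567.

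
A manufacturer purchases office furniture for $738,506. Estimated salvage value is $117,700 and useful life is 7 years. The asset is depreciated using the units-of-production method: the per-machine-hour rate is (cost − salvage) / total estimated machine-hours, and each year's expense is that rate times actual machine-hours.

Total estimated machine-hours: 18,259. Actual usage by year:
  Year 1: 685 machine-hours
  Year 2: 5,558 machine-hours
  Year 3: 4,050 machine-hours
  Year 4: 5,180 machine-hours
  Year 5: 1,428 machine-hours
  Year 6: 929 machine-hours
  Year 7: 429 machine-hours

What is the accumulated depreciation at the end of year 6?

$606,220

Depreciable base = $738,506 − $117,700 = $620,806.
Rate = $620,806 / 18,259 machine-hours = $34 per machine-hour.
Year 1: 685 × $34 = $23,290. Book value $715,216.
Year 2: 5,558 × $34 = $188,972. Book value $526,244.
Year 3: 4,050 × $34 = $137,700. Book value $388,544.
Year 4: 5,180 × $34 = $176,120. Book value $212,424.
Year 5: 1,428 × $34 = $48,552. Book value $163,872.
Year 6: 929 × $34 = $31,586. Book value $132,286.
Accumulated through year 6 = $738,506 − $132,286 = $606,220.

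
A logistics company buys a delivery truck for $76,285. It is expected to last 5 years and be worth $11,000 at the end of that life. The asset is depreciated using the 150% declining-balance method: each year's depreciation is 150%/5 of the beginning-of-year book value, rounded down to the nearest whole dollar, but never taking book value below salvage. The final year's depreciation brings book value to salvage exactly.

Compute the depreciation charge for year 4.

$7,849

Depreciable base = $76,285 − $11,000 = $65,285.
Year 1: ⌊$76,285 × 150%/5⌋ = $22,885. Book value $53,400.
Year 2: ⌊$53,400 × 150%/5⌋ = $16,020. Book value $37,380.
Year 3: ⌊$37,380 × 150%/5⌋ = $11,214. Book value $26,166.
Year 4: ⌊$26,166 × 150%/5⌋ = $7,849. Book value $18,317.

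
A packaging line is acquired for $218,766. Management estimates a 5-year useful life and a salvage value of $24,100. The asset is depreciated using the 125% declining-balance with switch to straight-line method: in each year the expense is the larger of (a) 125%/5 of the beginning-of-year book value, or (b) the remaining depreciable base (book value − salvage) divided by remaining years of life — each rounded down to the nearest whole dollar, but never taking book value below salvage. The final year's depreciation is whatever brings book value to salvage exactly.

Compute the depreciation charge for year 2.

Depreciable base = $218,766 − $24,100 = $194,666.
Year 1: DB = ⌊$218,766 × 125%/5⌋ = $54,691; SL = ⌊$194,666/5⌋ = $38,933 → take DB $54,691. Book value $164,075.
Year 2: DB = ⌊$164,075 × 125%/5⌋ = $41,018; SL = ⌊$139,975/4⌋ = $34,993 → take DB $41,018. Book value $123,057.

$41,018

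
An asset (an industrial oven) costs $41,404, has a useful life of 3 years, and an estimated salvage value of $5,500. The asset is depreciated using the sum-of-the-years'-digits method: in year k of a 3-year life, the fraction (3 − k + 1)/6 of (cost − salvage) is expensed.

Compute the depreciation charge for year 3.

Depreciable base = $41,404 − $5,500 = $35,904.
Sum of the years' digits = 3+2+1 = 6.
Year 1: $35,904 × 3/6 = $17,952. Book value $23,452.
Year 2: $35,904 × 2/6 = $11,968. Book value $11,484.
Year 3: $35,904 × 1/6 = $5,984. Book value $5,500.

$5,984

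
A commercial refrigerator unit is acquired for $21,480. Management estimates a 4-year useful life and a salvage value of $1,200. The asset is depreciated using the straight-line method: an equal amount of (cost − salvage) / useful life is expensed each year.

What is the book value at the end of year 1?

Depreciable base = $21,480 − $1,200 = $20,280.
Annual expense = $20,280 / 4 = $5,070.
End of year 1: book value $16,410.

$16,410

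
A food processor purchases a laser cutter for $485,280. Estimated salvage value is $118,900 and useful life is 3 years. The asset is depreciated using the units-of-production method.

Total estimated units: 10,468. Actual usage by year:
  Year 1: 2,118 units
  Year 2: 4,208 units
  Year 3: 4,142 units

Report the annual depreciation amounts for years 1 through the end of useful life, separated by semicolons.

$74,130; $147,280; $144,970

Depreciable base = $485,280 − $118,900 = $366,380.
Rate = $366,380 / 10,468 units = $35 per unit.
Year 1: 2,118 × $35 = $74,130. Book value $411,150.
Year 2: 4,208 × $35 = $147,280. Book value $263,870.
Year 3: 4,142 × $35 = $144,970. Book value $118,900.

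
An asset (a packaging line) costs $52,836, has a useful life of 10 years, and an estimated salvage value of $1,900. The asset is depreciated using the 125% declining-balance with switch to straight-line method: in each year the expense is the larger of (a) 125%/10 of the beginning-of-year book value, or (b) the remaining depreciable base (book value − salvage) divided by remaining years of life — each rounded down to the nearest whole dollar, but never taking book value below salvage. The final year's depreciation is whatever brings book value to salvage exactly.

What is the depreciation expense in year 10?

Depreciable base = $52,836 − $1,900 = $50,936.
Year 1: DB = ⌊$52,836 × 125%/10⌋ = $6,604; SL = ⌊$50,936/10⌋ = $5,093 → take DB $6,604. Book value $46,232.
Year 2: DB = ⌊$46,232 × 125%/10⌋ = $5,779; SL = ⌊$44,332/9⌋ = $4,925 → take DB $5,779. Book value $40,453.
Year 3: DB = ⌊$40,453 × 125%/10⌋ = $5,056; SL = ⌊$38,553/8⌋ = $4,819 → take DB $5,056. Book value $35,397.
Year 4: DB = ⌊$35,397 × 125%/10⌋ = $4,424; SL = ⌊$33,497/7⌋ = $4,785 → take SL $4,785. Book value $30,612.
Year 5: DB = ⌊$30,612 × 125%/10⌋ = $3,826; SL = ⌊$28,712/6⌋ = $4,785 → take SL $4,785. Book value $25,827.
Year 6: DB = ⌊$25,827 × 125%/10⌋ = $3,228; SL = ⌊$23,927/5⌋ = $4,785 → take SL $4,785. Book value $21,042.
Year 7: DB = ⌊$21,042 × 125%/10⌋ = $2,630; SL = ⌊$19,142/4⌋ = $4,785 → take SL $4,785. Book value $16,257.
Year 8: DB = ⌊$16,257 × 125%/10⌋ = $2,032; SL = ⌊$14,357/3⌋ = $4,785 → take SL $4,785. Book value $11,472.
Year 9: DB = ⌊$11,472 × 125%/10⌋ = $1,434; SL = ⌊$9,572/2⌋ = $4,786 → take SL $4,786. Book value $6,686.
Year 10 (final): $6,686 − $1,900 = $4,786. Book value $1,900.

$4,786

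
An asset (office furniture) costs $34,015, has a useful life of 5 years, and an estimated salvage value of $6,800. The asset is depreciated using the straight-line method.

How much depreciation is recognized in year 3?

$5,443

Depreciable base = $34,015 − $6,800 = $27,215.
Annual expense = $27,215 / 5 = $5,443.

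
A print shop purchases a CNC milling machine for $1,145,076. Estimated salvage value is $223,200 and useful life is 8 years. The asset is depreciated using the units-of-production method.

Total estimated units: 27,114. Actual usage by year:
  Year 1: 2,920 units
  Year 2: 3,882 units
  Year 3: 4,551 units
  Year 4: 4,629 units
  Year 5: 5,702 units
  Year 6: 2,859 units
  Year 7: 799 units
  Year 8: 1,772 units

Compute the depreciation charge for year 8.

Depreciable base = $1,145,076 − $223,200 = $921,876.
Rate = $921,876 / 27,114 units = $34 per unit.
Year 1: 2,920 × $34 = $99,280. Book value $1,045,796.
Year 2: 3,882 × $34 = $131,988. Book value $913,808.
Year 3: 4,551 × $34 = $154,734. Book value $759,074.
Year 4: 4,629 × $34 = $157,386. Book value $601,688.
Year 5: 5,702 × $34 = $193,868. Book value $407,820.
Year 6: 2,859 × $34 = $97,206. Book value $310,614.
Year 7: 799 × $34 = $27,166. Book value $283,448.
Year 8: 1,772 × $34 = $60,248. Book value $223,200.

$60,248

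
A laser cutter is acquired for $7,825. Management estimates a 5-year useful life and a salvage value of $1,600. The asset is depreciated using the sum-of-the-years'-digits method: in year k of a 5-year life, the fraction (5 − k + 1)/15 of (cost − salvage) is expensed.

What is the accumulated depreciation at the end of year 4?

Depreciable base = $7,825 − $1,600 = $6,225.
Sum of the years' digits = 5+4+3+2+1 = 15.
Year 1: $6,225 × 5/15 = $2,075. Book value $5,750.
Year 2: $6,225 × 4/15 = $1,660. Book value $4,090.
Year 3: $6,225 × 3/15 = $1,245. Book value $2,845.
Year 4: $6,225 × 2/15 = $830. Book value $2,015.
Accumulated through year 4 = $7,825 − $2,015 = $5,810.

$5,810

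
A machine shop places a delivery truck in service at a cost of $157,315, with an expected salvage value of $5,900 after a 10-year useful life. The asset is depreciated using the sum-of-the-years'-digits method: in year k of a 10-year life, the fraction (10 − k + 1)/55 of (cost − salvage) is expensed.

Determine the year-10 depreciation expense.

Depreciable base = $157,315 − $5,900 = $151,415.
Sum of the years' digits = 10+9+8+7+6+5+4+3+2+1 = 55.
Year 1: $151,415 × 10/55 = $27,530. Book value $129,785.
Year 2: $151,415 × 9/55 = $24,777. Book value $105,008.
Year 3: $151,415 × 8/55 = $22,024. Book value $82,984.
Year 4: $151,415 × 7/55 = $19,271. Book value $63,713.
Year 5: $151,415 × 6/55 = $16,518. Book value $47,195.
Year 6: $151,415 × 5/55 = $13,765. Book value $33,430.
Year 7: $151,415 × 4/55 = $11,012. Book value $22,418.
Year 8: $151,415 × 3/55 = $8,259. Book value $14,159.
Year 9: $151,415 × 2/55 = $5,506. Book value $8,653.
Year 10: $151,415 × 1/55 = $2,753. Book value $5,900.

$2,753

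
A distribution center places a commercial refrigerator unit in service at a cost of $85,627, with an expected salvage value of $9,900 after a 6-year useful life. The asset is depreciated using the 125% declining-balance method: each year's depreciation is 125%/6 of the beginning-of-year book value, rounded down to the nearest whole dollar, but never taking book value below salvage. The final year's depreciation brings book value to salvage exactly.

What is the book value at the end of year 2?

Depreciable base = $85,627 − $9,900 = $75,727.
Year 1: ⌊$85,627 × 125%/6⌋ = $17,838. Book value $67,789.
Year 2: ⌊$67,789 × 125%/6⌋ = $14,122. Book value $53,667.

$53,667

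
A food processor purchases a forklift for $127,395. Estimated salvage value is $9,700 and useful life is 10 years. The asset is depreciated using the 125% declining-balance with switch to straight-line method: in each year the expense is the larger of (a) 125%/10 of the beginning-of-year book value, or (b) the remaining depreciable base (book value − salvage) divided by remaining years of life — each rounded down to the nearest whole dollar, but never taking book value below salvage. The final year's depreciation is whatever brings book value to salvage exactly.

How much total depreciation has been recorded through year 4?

Depreciable base = $127,395 − $9,700 = $117,695.
Year 1: DB = ⌊$127,395 × 125%/10⌋ = $15,924; SL = ⌊$117,695/10⌋ = $11,769 → take DB $15,924. Book value $111,471.
Year 2: DB = ⌊$111,471 × 125%/10⌋ = $13,933; SL = ⌊$101,771/9⌋ = $11,307 → take DB $13,933. Book value $97,538.
Year 3: DB = ⌊$97,538 × 125%/10⌋ = $12,192; SL = ⌊$87,838/8⌋ = $10,979 → take DB $12,192. Book value $85,346.
Year 4: DB = ⌊$85,346 × 125%/10⌋ = $10,668; SL = ⌊$75,646/7⌋ = $10,806 → take SL $10,806. Book value $74,540.
Accumulated through year 4 = $127,395 − $74,540 = $52,855.

$52,855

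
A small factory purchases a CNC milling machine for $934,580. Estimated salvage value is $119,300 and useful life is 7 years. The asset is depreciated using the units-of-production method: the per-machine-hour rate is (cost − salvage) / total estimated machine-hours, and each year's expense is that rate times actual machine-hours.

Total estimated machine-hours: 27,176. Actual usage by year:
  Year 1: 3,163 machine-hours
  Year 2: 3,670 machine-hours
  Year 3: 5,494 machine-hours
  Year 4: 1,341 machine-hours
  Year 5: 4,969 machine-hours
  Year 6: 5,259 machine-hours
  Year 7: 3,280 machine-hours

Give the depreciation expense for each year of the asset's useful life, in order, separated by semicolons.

$94,890; $110,100; $164,820; $40,230; $149,070; $157,770; $98,400

Depreciable base = $934,580 − $119,300 = $815,280.
Rate = $815,280 / 27,176 machine-hours = $30 per machine-hour.
Year 1: 3,163 × $30 = $94,890. Book value $839,690.
Year 2: 3,670 × $30 = $110,100. Book value $729,590.
Year 3: 5,494 × $30 = $164,820. Book value $564,770.
Year 4: 1,341 × $30 = $40,230. Book value $524,540.
Year 5: 4,969 × $30 = $149,070. Book value $375,470.
Year 6: 5,259 × $30 = $157,770. Book value $217,700.
Year 7: 3,280 × $30 = $98,400. Book value $119,300.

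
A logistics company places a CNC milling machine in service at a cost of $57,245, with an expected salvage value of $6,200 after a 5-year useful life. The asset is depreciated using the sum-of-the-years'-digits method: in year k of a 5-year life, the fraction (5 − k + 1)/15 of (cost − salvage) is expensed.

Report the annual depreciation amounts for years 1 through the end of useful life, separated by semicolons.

$17,015; $13,612; $10,209; $6,806; $3,403

Depreciable base = $57,245 − $6,200 = $51,045.
Sum of the years' digits = 5+4+3+2+1 = 15.
Year 1: $51,045 × 5/15 = $17,015. Book value $40,230.
Year 2: $51,045 × 4/15 = $13,612. Book value $26,618.
Year 3: $51,045 × 3/15 = $10,209. Book value $16,409.
Year 4: $51,045 × 2/15 = $6,806. Book value $9,603.
Year 5: $51,045 × 1/15 = $3,403. Book value $6,200.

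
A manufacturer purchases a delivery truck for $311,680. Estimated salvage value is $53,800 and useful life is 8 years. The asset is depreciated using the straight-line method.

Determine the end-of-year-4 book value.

Depreciable base = $311,680 − $53,800 = $257,880.
Annual expense = $257,880 / 8 = $32,235.
End of year 1: book value $279,445.
End of year 2: book value $247,210.
End of year 3: book value $214,975.
End of year 4: book value $182,740.

$182,740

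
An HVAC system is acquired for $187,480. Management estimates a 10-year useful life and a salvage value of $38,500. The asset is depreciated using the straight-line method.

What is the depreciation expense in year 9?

Depreciable base = $187,480 − $38,500 = $148,980.
Annual expense = $148,980 / 10 = $14,898.

$14,898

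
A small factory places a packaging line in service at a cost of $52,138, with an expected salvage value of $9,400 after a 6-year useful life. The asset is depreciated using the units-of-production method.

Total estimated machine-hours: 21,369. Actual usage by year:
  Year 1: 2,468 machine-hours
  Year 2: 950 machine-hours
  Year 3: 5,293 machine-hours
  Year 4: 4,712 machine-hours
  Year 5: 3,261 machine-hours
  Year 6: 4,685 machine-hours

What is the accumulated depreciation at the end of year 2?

Depreciable base = $52,138 − $9,400 = $42,738.
Rate = $42,738 / 21,369 machine-hours = $2 per machine-hour.
Year 1: 2,468 × $2 = $4,936. Book value $47,202.
Year 2: 950 × $2 = $1,900. Book value $45,302.
Accumulated through year 2 = $52,138 − $45,302 = $6,836.

$6,836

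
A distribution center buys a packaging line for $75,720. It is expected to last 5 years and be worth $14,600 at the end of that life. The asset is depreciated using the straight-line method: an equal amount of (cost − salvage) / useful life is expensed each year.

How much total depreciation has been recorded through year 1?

Depreciable base = $75,720 − $14,600 = $61,120.
Annual expense = $61,120 / 5 = $12,224.
End of year 1: book value $63,496.
Accumulated through year 1 = $75,720 − $63,496 = $12,224.

$12,224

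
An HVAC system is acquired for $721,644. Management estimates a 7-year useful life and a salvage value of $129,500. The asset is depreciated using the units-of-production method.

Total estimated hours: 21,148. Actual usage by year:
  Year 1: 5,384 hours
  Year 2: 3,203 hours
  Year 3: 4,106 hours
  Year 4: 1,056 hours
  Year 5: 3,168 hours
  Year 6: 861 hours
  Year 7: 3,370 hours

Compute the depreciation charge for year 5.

$88,704

Depreciable base = $721,644 − $129,500 = $592,144.
Rate = $592,144 / 21,148 hours = $28 per hour.
Year 1: 5,384 × $28 = $150,752. Book value $570,892.
Year 2: 3,203 × $28 = $89,684. Book value $481,208.
Year 3: 4,106 × $28 = $114,968. Book value $366,240.
Year 4: 1,056 × $28 = $29,568. Book value $336,672.
Year 5: 3,168 × $28 = $88,704. Book value $247,968.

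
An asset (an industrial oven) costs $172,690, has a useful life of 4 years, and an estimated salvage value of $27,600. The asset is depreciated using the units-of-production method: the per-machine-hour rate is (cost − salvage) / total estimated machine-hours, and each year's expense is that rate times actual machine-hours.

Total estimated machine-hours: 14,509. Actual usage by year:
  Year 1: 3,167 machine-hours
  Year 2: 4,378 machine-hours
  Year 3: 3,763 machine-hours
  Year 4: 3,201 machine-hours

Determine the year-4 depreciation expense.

Depreciable base = $172,690 − $27,600 = $145,090.
Rate = $145,090 / 14,509 machine-hours = $10 per machine-hour.
Year 1: 3,167 × $10 = $31,670. Book value $141,020.
Year 2: 4,378 × $10 = $43,780. Book value $97,240.
Year 3: 3,763 × $10 = $37,630. Book value $59,610.
Year 4: 3,201 × $10 = $32,010. Book value $27,600.

$32,010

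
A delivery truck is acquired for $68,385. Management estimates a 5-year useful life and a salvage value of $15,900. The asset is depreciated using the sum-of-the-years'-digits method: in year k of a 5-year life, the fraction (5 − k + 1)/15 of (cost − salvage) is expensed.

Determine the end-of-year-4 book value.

Depreciable base = $68,385 − $15,900 = $52,485.
Sum of the years' digits = 5+4+3+2+1 = 15.
Year 1: $52,485 × 5/15 = $17,495. Book value $50,890.
Year 2: $52,485 × 4/15 = $13,996. Book value $36,894.
Year 3: $52,485 × 3/15 = $10,497. Book value $26,397.
Year 4: $52,485 × 2/15 = $6,998. Book value $19,399.

$19,399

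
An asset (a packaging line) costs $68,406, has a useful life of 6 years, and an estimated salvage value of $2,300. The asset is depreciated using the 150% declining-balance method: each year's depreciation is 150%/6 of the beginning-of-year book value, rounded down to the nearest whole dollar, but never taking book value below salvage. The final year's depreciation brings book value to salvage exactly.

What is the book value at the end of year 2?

Depreciable base = $68,406 − $2,300 = $66,106.
Year 1: ⌊$68,406 × 150%/6⌋ = $17,101. Book value $51,305.
Year 2: ⌊$51,305 × 150%/6⌋ = $12,826. Book value $38,479.

$38,479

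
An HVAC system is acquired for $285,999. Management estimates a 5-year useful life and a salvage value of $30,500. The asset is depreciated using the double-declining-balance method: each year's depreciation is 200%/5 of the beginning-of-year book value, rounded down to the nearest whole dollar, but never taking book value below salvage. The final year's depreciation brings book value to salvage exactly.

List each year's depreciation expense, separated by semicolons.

$114,399; $68,640; $41,184; $24,710; $6,566

Depreciable base = $285,999 − $30,500 = $255,499.
Year 1: ⌊$285,999 × 200%/5⌋ = $114,399. Book value $171,600.
Year 2: ⌊$171,600 × 200%/5⌋ = $68,640. Book value $102,960.
Year 3: ⌊$102,960 × 200%/5⌋ = $41,184. Book value $61,776.
Year 4: ⌊$61,776 × 200%/5⌋ = $24,710. Book value $37,066.
Year 5 (final): $37,066 − $30,500 = $6,566. Book value $30,500.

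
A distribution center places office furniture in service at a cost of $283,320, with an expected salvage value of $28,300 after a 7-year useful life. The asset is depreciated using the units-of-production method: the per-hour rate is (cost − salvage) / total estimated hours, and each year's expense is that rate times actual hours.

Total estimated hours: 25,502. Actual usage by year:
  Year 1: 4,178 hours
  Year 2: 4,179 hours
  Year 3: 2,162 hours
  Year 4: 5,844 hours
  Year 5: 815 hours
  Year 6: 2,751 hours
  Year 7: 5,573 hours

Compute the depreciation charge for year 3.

Depreciable base = $283,320 − $28,300 = $255,020.
Rate = $255,020 / 25,502 hours = $10 per hour.
Year 1: 4,178 × $10 = $41,780. Book value $241,540.
Year 2: 4,179 × $10 = $41,790. Book value $199,750.
Year 3: 2,162 × $10 = $21,620. Book value $178,130.

$21,620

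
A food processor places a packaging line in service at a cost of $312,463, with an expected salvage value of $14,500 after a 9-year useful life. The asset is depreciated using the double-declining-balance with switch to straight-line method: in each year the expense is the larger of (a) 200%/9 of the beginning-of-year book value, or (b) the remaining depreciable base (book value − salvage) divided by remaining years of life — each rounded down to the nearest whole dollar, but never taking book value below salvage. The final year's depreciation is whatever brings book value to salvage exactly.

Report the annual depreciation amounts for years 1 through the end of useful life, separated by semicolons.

Depreciable base = $312,463 − $14,500 = $297,963.
Year 1: DB = ⌊$312,463 × 200%/9⌋ = $69,436; SL = ⌊$297,963/9⌋ = $33,107 → take DB $69,436. Book value $243,027.
Year 2: DB = ⌊$243,027 × 200%/9⌋ = $54,006; SL = ⌊$228,527/8⌋ = $28,565 → take DB $54,006. Book value $189,021.
Year 3: DB = ⌊$189,021 × 200%/9⌋ = $42,004; SL = ⌊$174,521/7⌋ = $24,931 → take DB $42,004. Book value $147,017.
Year 4: DB = ⌊$147,017 × 200%/9⌋ = $32,670; SL = ⌊$132,517/6⌋ = $22,086 → take DB $32,670. Book value $114,347.
Year 5: DB = ⌊$114,347 × 200%/9⌋ = $25,410; SL = ⌊$99,847/5⌋ = $19,969 → take DB $25,410. Book value $88,937.
Year 6: DB = ⌊$88,937 × 200%/9⌋ = $19,763; SL = ⌊$74,437/4⌋ = $18,609 → take DB $19,763. Book value $69,174.
Year 7: DB = ⌊$69,174 × 200%/9⌋ = $15,372; SL = ⌊$54,674/3⌋ = $18,224 → take SL $18,224. Book value $50,950.
Year 8: DB = ⌊$50,950 × 200%/9⌋ = $11,322; SL = ⌊$36,450/2⌋ = $18,225 → take SL $18,225. Book value $32,725.
Year 9 (final): $32,725 − $14,500 = $18,225. Book value $14,500.

$69,436; $54,006; $42,004; $32,670; $25,410; $19,763; $18,224; $18,225; $18,225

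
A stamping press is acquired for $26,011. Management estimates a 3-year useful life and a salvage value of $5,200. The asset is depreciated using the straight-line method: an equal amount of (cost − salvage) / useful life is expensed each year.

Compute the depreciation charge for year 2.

$6,937

Depreciable base = $26,011 − $5,200 = $20,811.
Annual expense = $20,811 / 3 = $6,937.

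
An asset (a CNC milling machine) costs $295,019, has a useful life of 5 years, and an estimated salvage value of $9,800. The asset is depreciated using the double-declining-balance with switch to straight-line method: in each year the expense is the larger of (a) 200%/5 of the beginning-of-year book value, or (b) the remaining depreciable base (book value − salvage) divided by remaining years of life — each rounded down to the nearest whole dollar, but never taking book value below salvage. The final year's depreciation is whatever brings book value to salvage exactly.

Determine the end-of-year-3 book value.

Depreciable base = $295,019 − $9,800 = $285,219.
Year 1: DB = ⌊$295,019 × 200%/5⌋ = $118,007; SL = ⌊$285,219/5⌋ = $57,043 → take DB $118,007. Book value $177,012.
Year 2: DB = ⌊$177,012 × 200%/5⌋ = $70,804; SL = ⌊$167,212/4⌋ = $41,803 → take DB $70,804. Book value $106,208.
Year 3: DB = ⌊$106,208 × 200%/5⌋ = $42,483; SL = ⌊$96,408/3⌋ = $32,136 → take DB $42,483. Book value $63,725.

$63,725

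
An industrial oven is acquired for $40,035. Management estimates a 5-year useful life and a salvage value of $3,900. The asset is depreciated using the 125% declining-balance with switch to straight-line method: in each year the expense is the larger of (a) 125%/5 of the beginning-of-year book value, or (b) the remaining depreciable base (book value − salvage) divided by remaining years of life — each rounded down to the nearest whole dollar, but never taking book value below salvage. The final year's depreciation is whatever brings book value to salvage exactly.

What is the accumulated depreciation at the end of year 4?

Depreciable base = $40,035 − $3,900 = $36,135.
Year 1: DB = ⌊$40,035 × 125%/5⌋ = $10,008; SL = ⌊$36,135/5⌋ = $7,227 → take DB $10,008. Book value $30,027.
Year 2: DB = ⌊$30,027 × 125%/5⌋ = $7,506; SL = ⌊$26,127/4⌋ = $6,531 → take DB $7,506. Book value $22,521.
Year 3: DB = ⌊$22,521 × 125%/5⌋ = $5,630; SL = ⌊$18,621/3⌋ = $6,207 → take SL $6,207. Book value $16,314.
Year 4: DB = ⌊$16,314 × 125%/5⌋ = $4,078; SL = ⌊$12,414/2⌋ = $6,207 → take SL $6,207. Book value $10,107.
Accumulated through year 4 = $40,035 − $10,107 = $29,928.

$29,928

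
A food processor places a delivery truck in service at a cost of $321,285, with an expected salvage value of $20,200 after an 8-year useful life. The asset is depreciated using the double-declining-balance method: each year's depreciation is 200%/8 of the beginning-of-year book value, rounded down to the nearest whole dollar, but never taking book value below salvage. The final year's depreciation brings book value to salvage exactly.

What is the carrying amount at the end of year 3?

$135,543

Depreciable base = $321,285 − $20,200 = $301,085.
Year 1: ⌊$321,285 × 200%/8⌋ = $80,321. Book value $240,964.
Year 2: ⌊$240,964 × 200%/8⌋ = $60,241. Book value $180,723.
Year 3: ⌊$180,723 × 200%/8⌋ = $45,180. Book value $135,543.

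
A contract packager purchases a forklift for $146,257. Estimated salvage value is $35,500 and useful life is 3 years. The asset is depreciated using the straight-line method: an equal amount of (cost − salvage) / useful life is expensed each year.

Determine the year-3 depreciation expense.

$36,919

Depreciable base = $146,257 − $35,500 = $110,757.
Annual expense = $110,757 / 3 = $36,919.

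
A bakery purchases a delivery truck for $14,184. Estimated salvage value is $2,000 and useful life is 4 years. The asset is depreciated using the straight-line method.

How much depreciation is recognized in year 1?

$3,046

Depreciable base = $14,184 − $2,000 = $12,184.
Annual expense = $12,184 / 4 = $3,046.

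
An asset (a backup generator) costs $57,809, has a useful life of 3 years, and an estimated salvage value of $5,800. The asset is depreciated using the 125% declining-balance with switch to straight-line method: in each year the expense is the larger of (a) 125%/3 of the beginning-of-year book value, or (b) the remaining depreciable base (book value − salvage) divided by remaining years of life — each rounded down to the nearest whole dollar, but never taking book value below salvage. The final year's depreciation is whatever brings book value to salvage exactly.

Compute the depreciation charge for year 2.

$14,050

Depreciable base = $57,809 − $5,800 = $52,009.
Year 1: DB = ⌊$57,809 × 125%/3⌋ = $24,087; SL = ⌊$52,009/3⌋ = $17,336 → take DB $24,087. Book value $33,722.
Year 2: DB = ⌊$33,722 × 125%/3⌋ = $14,050; SL = ⌊$27,922/2⌋ = $13,961 → take DB $14,050. Book value $19,672.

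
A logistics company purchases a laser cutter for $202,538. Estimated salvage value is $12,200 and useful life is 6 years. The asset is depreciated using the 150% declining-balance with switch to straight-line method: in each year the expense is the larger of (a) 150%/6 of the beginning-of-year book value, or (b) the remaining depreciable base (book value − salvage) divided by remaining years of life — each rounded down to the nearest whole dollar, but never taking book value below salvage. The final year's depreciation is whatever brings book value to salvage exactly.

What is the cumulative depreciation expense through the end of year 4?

$141,507

Depreciable base = $202,538 − $12,200 = $190,338.
Year 1: DB = ⌊$202,538 × 150%/6⌋ = $50,634; SL = ⌊$190,338/6⌋ = $31,723 → take DB $50,634. Book value $151,904.
Year 2: DB = ⌊$151,904 × 150%/6⌋ = $37,976; SL = ⌊$139,704/5⌋ = $27,940 → take DB $37,976. Book value $113,928.
Year 3: DB = ⌊$113,928 × 150%/6⌋ = $28,482; SL = ⌊$101,728/4⌋ = $25,432 → take DB $28,482. Book value $85,446.
Year 4: DB = ⌊$85,446 × 150%/6⌋ = $21,361; SL = ⌊$73,246/3⌋ = $24,415 → take SL $24,415. Book value $61,031.
Accumulated through year 4 = $202,538 − $61,031 = $141,507.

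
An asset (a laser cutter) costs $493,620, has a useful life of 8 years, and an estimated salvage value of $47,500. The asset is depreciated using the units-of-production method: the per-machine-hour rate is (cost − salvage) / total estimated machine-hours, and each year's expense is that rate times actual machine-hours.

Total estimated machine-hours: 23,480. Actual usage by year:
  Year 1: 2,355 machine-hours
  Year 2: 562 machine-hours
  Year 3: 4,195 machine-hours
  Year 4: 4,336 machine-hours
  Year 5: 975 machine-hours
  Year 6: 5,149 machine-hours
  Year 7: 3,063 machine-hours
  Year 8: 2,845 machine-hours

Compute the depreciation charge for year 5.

Depreciable base = $493,620 − $47,500 = $446,120.
Rate = $446,120 / 23,480 machine-hours = $19 per machine-hour.
Year 1: 2,355 × $19 = $44,745. Book value $448,875.
Year 2: 562 × $19 = $10,678. Book value $438,197.
Year 3: 4,195 × $19 = $79,705. Book value $358,492.
Year 4: 4,336 × $19 = $82,384. Book value $276,108.
Year 5: 975 × $19 = $18,525. Book value $257,583.

$18,525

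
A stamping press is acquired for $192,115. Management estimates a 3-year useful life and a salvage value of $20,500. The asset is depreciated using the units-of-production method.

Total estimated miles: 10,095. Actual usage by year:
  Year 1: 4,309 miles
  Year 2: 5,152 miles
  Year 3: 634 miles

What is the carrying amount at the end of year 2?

$31,278

Depreciable base = $192,115 − $20,500 = $171,615.
Rate = $171,615 / 10,095 miles = $17 per mile.
Year 1: 4,309 × $17 = $73,253. Book value $118,862.
Year 2: 5,152 × $17 = $87,584. Book value $31,278.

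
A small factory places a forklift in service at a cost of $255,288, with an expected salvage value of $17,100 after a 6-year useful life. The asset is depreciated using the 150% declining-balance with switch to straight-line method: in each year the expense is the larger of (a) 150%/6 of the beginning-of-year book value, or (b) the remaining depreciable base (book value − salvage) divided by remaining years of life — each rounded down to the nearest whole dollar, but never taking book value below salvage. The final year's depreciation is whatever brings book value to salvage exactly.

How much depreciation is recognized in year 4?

Depreciable base = $255,288 − $17,100 = $238,188.
Year 1: DB = ⌊$255,288 × 150%/6⌋ = $63,822; SL = ⌊$238,188/6⌋ = $39,698 → take DB $63,822. Book value $191,466.
Year 2: DB = ⌊$191,466 × 150%/6⌋ = $47,866; SL = ⌊$174,366/5⌋ = $34,873 → take DB $47,866. Book value $143,600.
Year 3: DB = ⌊$143,600 × 150%/6⌋ = $35,900; SL = ⌊$126,500/4⌋ = $31,625 → take DB $35,900. Book value $107,700.
Year 4: DB = ⌊$107,700 × 150%/6⌋ = $26,925; SL = ⌊$90,600/3⌋ = $30,200 → take SL $30,200. Book value $77,500.

$30,200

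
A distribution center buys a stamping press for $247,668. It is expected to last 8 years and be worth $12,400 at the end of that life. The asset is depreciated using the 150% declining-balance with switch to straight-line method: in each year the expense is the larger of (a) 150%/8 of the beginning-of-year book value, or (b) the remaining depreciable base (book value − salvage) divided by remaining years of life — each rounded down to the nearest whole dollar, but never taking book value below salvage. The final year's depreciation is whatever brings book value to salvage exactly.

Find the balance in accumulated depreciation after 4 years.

$139,731

Depreciable base = $247,668 − $12,400 = $235,268.
Year 1: DB = ⌊$247,668 × 150%/8⌋ = $46,437; SL = ⌊$235,268/8⌋ = $29,408 → take DB $46,437. Book value $201,231.
Year 2: DB = ⌊$201,231 × 150%/8⌋ = $37,730; SL = ⌊$188,831/7⌋ = $26,975 → take DB $37,730. Book value $163,501.
Year 3: DB = ⌊$163,501 × 150%/8⌋ = $30,656; SL = ⌊$151,101/6⌋ = $25,183 → take DB $30,656. Book value $132,845.
Year 4: DB = ⌊$132,845 × 150%/8⌋ = $24,908; SL = ⌊$120,445/5⌋ = $24,089 → take DB $24,908. Book value $107,937.
Accumulated through year 4 = $247,668 − $107,937 = $139,731.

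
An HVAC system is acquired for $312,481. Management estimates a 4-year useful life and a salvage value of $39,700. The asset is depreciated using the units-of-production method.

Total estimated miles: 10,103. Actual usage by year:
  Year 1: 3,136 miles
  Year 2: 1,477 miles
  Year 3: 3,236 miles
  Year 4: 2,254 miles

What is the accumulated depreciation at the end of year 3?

$211,923

Depreciable base = $312,481 − $39,700 = $272,781.
Rate = $272,781 / 10,103 miles = $27 per mile.
Year 1: 3,136 × $27 = $84,672. Book value $227,809.
Year 2: 1,477 × $27 = $39,879. Book value $187,930.
Year 3: 3,236 × $27 = $87,372. Book value $100,558.
Accumulated through year 3 = $312,481 − $100,558 = $211,923.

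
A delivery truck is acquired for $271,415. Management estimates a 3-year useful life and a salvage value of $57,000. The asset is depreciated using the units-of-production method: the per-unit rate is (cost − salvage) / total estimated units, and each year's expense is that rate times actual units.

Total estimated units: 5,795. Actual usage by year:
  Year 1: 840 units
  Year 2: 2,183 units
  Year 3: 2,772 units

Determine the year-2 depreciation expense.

$80,771

Depreciable base = $271,415 − $57,000 = $214,415.
Rate = $214,415 / 5,795 units = $37 per unit.
Year 1: 840 × $37 = $31,080. Book value $240,335.
Year 2: 2,183 × $37 = $80,771. Book value $159,564.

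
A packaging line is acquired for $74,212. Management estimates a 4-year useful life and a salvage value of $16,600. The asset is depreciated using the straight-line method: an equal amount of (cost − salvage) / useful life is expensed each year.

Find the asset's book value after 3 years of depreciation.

Depreciable base = $74,212 − $16,600 = $57,612.
Annual expense = $57,612 / 4 = $14,403.
End of year 1: book value $59,809.
End of year 2: book value $45,406.
End of year 3: book value $31,003.

$31,003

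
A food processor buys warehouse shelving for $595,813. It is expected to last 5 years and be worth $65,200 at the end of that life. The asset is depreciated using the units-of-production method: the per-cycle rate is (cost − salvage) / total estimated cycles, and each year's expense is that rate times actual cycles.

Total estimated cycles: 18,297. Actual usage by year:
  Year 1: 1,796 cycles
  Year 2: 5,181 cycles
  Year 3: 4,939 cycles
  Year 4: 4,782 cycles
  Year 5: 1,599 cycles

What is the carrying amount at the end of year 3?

$250,249

Depreciable base = $595,813 − $65,200 = $530,613.
Rate = $530,613 / 18,297 cycles = $29 per cycle.
Year 1: 1,796 × $29 = $52,084. Book value $543,729.
Year 2: 5,181 × $29 = $150,249. Book value $393,480.
Year 3: 4,939 × $29 = $143,231. Book value $250,249.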